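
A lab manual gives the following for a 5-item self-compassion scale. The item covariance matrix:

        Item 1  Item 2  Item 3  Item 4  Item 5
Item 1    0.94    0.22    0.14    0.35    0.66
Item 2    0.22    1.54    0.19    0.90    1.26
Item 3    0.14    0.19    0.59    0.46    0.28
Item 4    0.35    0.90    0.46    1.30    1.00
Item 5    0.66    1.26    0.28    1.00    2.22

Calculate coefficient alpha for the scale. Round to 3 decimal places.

coefficient alpha = 0.780

Σσᵢ² = 0.94 + 1.54 + 0.59 + 1.30 + 2.22 = 6.59
Σ_{i<j} σ_ij = 5.46
σ²_T = 6.59 + 2 × 5.46 = 17.51
α = (k/(k−1))·(1 − Σσᵢ²/σ²_T) = (5/4)·(1 − 6.59/17.51) = 0.780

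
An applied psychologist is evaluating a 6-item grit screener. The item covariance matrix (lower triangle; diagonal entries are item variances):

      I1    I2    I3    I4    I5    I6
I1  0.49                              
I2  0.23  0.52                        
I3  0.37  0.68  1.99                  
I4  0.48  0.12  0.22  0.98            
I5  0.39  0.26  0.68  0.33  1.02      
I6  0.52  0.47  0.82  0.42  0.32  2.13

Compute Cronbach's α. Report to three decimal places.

Σσᵢ² = 0.49 + 0.52 + 1.99 + 0.98 + 1.02 + 2.13 = 7.13
Σ_{i<j} σ_ij = 6.31
Var(T) = 7.13 + 2 × 6.31 = 19.75
α = (k/(k−1))·(1 − Σσᵢ²/Var(T)) = (6/5)·(1 − 7.13/19.75) = 0.767

α = 0.767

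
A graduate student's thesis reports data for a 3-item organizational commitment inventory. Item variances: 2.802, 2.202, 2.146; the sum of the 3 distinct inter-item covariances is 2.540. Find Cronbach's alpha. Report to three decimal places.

sum of item variances = 2.802 + 2.202 + 2.146 = 7.150
Sum of distinct covariances = 2.540
total variance = sum of item variances + 2·Σcov = 7.150 + 2 × 2.540 = 12.230
α = (3/2)·(1 − 7.150/12.230) = 0.623

Cronbach's alpha = 0.623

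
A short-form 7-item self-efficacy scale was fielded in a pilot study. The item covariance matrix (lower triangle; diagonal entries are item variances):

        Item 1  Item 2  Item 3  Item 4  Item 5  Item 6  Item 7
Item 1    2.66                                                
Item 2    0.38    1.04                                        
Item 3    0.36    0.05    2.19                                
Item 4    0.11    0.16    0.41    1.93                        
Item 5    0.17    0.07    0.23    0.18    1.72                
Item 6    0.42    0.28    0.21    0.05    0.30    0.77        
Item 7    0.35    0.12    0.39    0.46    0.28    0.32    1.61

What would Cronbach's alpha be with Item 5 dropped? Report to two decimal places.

α = 0.53

Remaining items: Item 1, Item 2, Item 3, Item 4, Item 6, Item 7 (k = 6).
ΣVar(i) = 2.66 + 1.04 + 2.19 + 1.93 + 0.77 + 1.61 = 10.20
Var(T) = 10.20 + 2 × 4.07 = 18.34
α (item deleted) = (6/5)·(1 − 10.20/18.34) = 0.53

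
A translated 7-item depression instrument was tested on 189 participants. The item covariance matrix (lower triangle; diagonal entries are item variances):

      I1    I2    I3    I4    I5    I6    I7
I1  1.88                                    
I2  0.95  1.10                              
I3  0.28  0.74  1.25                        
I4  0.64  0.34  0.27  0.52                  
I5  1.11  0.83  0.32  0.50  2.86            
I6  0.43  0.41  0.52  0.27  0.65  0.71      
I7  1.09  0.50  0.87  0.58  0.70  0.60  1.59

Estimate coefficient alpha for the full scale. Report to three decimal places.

Σσᵢ² = 1.88 + 1.10 + 1.25 + 0.52 + 2.86 + 0.71 + 1.59 = 9.91
Σ_{i<j} σ_ij = 12.60
total variance = 9.91 + 2 × 12.60 = 35.11
α = (k/(k−1))·(1 − Σσᵢ²/total variance) = (7/6)·(1 − 9.91/35.11) = 0.837

coefficient alpha = 0.837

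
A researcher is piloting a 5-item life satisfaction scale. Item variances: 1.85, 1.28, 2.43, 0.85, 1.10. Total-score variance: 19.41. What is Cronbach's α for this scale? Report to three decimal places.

Σσ²ᵢ = 1.85 + 1.28 + 2.43 + 0.85 + 1.10 = 7.51
α = (k/(k−1))·(1 − Σσ²ᵢ/σ²_total) = (5/4)·(1 − 7.51/19.41) = 0.766

Cronbach's α = 0.766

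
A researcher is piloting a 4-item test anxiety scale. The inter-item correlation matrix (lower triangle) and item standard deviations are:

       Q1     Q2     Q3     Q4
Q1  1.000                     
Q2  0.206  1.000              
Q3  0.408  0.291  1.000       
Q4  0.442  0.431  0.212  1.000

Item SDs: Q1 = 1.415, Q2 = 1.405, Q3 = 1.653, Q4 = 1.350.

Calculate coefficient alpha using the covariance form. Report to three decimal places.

Σσ²ᵢ = 1.415² + 1.405² + 1.653² + 1.350² = 8.5312
Covariances σ_ij = r_ij · s_i · s_j:
  σ(Q1,Q2) = 0.206 × 1.415 × 1.405 = 0.4095
  σ(Q1,Q3) = 0.408 × 1.415 × 1.653 = 0.9543
  σ(Q1,Q4) = 0.442 × 1.415 × 1.350 = 0.8443
  σ(Q2,Q3) = 0.291 × 1.405 × 1.653 = 0.6758
  σ(Q2,Q4) = 0.431 × 1.405 × 1.350 = 0.8175
  σ(Q3,Q4) = 0.212 × 1.653 × 1.350 = 0.4731
σ²_T = Σσ²ᵢ + 2·Σσ_ij = 8.5312 + 2 × 4.1745 = 16.8802
α = (4/3)·(1 − 8.5312/16.8802) = 0.659

coefficient alpha = 0.659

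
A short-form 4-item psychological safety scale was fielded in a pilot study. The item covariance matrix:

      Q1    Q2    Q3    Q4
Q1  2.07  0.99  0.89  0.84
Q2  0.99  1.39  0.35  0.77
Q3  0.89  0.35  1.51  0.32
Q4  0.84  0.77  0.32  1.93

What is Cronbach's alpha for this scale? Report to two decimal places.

Σσ²ᵢ = 2.07 + 1.39 + 1.51 + 1.93 = 6.90
Σ_{i<j} σ_ij = 4.16
Var(T) = 6.90 + 2 × 4.16 = 15.22
α = (k/(k−1))·(1 − Σσ²ᵢ/Var(T)) = (4/3)·(1 − 6.90/15.22) = 0.73

Cronbach's alpha = 0.73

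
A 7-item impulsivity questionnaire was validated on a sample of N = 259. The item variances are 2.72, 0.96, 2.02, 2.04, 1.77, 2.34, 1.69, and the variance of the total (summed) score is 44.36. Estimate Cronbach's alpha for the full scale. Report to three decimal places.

Σσ²ᵢ = 2.72 + 0.96 + 2.02 + 2.04 + 1.77 + 2.34 + 1.69 = 13.54
α = (k/(k−1))·(1 − Σσ²ᵢ/σ²_total) = (7/6)·(1 − 13.54/44.36) = 0.811

Cronbach's alpha = 0.811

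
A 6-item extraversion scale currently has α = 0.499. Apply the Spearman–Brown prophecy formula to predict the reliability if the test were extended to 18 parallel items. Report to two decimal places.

Length factor m = 18/6 = 3.0000
α' = m·α / (1 + (m−1)·α)
   = 18/6 × 0.499 / (1 + (18/6 − 1) × 0.499)
   = 1.4970 / 1.9980 = 0.75

predicted reliability = 0.75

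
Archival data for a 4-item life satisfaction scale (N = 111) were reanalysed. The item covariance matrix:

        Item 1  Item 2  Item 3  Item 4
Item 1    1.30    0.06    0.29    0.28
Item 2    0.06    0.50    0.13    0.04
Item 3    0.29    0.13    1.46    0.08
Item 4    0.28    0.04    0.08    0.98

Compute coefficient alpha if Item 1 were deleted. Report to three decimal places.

α = 0.218

Remaining items: Item 2, Item 3, Item 4 (k = 3).
sum of item variances = 0.50 + 1.46 + 0.98 = 2.94
σ²_total = 2.94 + 2 × 0.25 = 3.44
α (item deleted) = (3/2)·(1 − 2.94/3.44) = 0.218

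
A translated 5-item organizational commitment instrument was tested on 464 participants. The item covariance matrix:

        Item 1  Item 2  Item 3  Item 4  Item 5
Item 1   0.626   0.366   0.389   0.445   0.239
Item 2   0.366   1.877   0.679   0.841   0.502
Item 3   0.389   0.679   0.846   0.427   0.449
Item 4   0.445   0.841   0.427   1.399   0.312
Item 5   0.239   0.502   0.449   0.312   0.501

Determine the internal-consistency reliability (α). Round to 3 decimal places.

ΣVar(i) = 0.626 + 1.877 + 0.846 + 1.399 + 0.501 = 5.249
Sum of the distinct covariances = 4.649
σ²_total = 5.249 + 2 × 4.649 = 14.547
α = (k/(k−1))·(1 − ΣVar(i)/σ²_total) = (5/4)·(1 − 5.249/14.547) = 0.799

α = 0.799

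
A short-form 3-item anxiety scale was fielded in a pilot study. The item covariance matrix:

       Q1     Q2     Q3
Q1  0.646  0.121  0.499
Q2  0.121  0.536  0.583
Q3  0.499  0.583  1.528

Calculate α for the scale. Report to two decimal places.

Σσᵢ² = 0.646 + 0.536 + 1.528 = 2.710
Σ_{i<j} σ_ij = 1.203
σ²_total = 2.710 + 2 × 1.203 = 5.116
α = (k/(k−1))·(1 − Σσᵢ²/σ²_total) = (3/2)·(1 − 2.710/5.116) = 0.71

α = 0.71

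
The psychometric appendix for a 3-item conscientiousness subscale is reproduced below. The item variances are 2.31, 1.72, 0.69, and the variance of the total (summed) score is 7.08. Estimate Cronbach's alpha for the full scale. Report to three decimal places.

sum of item variances = 2.31 + 1.72 + 0.69 = 4.72
α = (k/(k−1))·(1 − sum of item variances/Var(T)) = (3/2)·(1 − 4.72/7.08) = 0.500

α = 0.500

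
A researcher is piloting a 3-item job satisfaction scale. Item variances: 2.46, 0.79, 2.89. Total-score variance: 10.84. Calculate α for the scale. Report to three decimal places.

α = 0.650

Σσ²ᵢ = 2.46 + 0.79 + 2.89 = 6.14
α = (k/(k−1))·(1 − Σσ²ᵢ/σ²_total) = (3/2)·(1 − 6.14/10.84) = 0.650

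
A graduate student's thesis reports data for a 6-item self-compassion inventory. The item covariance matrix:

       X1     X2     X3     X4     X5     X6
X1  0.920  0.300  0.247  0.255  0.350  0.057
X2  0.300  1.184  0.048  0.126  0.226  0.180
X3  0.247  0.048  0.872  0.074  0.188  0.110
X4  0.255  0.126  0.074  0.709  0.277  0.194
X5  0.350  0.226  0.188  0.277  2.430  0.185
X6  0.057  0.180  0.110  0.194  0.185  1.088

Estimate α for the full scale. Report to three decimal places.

sum of item variances = 0.920 + 1.184 + 0.872 + 0.709 + 2.430 + 1.088 = 7.203
Sum of off-diagonal covariances = 2.817
total variance = 7.203 + 2 × 2.817 = 12.837
α = (k/(k−1))·(1 − sum of item variances/total variance) = (6/5)·(1 − 7.203/12.837) = 0.527

α = 0.527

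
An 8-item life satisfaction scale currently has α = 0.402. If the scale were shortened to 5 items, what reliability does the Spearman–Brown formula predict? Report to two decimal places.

predicted reliability = 0.30

Length factor m = 5/8 = 0.6250
α' = m·α / (1 − (1−m)·α)
   = 5/8 × 0.402 / (1 − (1 − 5/8) × 0.402)
   = 0.2513 / 0.8493 = 0.30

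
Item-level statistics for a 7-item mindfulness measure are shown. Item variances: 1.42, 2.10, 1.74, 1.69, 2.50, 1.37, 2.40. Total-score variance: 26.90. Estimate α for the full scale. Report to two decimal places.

α = 0.59

sum of item variances = 1.42 + 2.10 + 1.74 + 1.69 + 2.50 + 1.37 + 2.40 = 13.22
α = (k/(k−1))·(1 − sum of item variances/Var(T)) = (7/6)·(1 − 13.22/26.90) = 0.59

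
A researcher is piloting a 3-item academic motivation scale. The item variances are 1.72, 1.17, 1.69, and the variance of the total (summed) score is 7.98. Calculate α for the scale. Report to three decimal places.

α = 0.639

sum of item variances = 1.72 + 1.17 + 1.69 = 4.58
α = (k/(k−1))·(1 − sum of item variances/σ²_total) = (3/2)·(1 − 4.58/7.98) = 0.639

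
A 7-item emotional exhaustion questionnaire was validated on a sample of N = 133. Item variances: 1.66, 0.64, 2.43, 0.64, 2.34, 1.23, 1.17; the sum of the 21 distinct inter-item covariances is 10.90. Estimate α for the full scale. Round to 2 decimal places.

α = 0.80

ΣVar(i) = 1.66 + 0.64 + 2.43 + 0.64 + 2.34 + 1.23 + 1.17 = 10.11
Sum of distinct covariances = 10.90
σ²_total = ΣVar(i) + 2·Σcov = 10.11 + 2 × 10.90 = 31.91
α = (7/6)·(1 − 10.11/31.91) = 0.80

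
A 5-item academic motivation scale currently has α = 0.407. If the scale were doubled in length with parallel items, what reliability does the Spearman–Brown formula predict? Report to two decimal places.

Length factor m = 2
α' = m·α / (1 + (m−1)·α)
   = 2 × 0.407 / (1 + (2 − 1) × 0.407)
   = 0.8140 / 1.4070 = 0.58

predicted reliability = 0.58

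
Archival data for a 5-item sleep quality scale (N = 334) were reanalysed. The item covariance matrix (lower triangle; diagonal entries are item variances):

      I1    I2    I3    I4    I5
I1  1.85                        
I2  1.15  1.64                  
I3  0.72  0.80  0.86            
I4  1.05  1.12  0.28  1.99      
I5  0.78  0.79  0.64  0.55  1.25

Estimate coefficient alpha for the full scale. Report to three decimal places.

α = 0.844

Σσ²ᵢ = 1.85 + 1.64 + 0.86 + 1.99 + 1.25 = 7.59
Sum of the distinct covariances = 7.88
σ²_total = 7.59 + 2 × 7.88 = 23.35
α = (k/(k−1))·(1 − Σσ²ᵢ/σ²_total) = (5/4)·(1 − 7.59/23.35) = 0.844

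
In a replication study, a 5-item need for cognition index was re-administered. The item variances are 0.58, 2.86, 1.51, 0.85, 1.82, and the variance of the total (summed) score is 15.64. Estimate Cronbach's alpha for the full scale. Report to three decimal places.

Σσᵢ² = 0.58 + 2.86 + 1.51 + 0.85 + 1.82 = 7.62
α = (k/(k−1))·(1 − Σσᵢ²/Var(T)) = (5/4)·(1 − 7.62/15.64) = 0.641

α = 0.641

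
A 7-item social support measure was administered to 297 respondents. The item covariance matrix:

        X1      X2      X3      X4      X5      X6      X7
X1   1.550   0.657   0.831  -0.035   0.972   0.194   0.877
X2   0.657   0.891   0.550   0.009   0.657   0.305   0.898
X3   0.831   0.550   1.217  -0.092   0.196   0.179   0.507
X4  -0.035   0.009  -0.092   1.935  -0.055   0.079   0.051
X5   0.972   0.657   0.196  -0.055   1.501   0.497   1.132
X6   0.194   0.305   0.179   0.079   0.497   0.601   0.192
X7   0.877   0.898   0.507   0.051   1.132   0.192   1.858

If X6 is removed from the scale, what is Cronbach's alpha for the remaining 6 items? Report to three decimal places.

Remaining items: X1, X2, X3, X4, X5, X7 (k = 6).
sum of item variances = 1.550 + 0.891 + 1.217 + 1.935 + 1.501 + 1.858 = 8.952
total variance = 8.952 + 2 × 7.155 = 23.262
α (item deleted) = (6/5)·(1 − 8.952/23.262) = 0.738

Cronbach's alpha = 0.738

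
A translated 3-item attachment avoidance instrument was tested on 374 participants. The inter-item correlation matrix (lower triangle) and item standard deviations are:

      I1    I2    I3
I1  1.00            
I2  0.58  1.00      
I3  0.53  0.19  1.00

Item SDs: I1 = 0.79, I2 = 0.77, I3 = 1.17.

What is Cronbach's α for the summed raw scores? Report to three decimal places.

Σσ²ᵢ = 0.79² + 0.77² + 1.17² = 2.5859
Covariances σ_ij = r_ij · s_i · s_j:
  σ(I1,I2) = 0.58 × 0.79 × 0.77 = 0.3528
  σ(I1,I3) = 0.53 × 0.79 × 1.17 = 0.4899
  σ(I2,I3) = 0.19 × 0.77 × 1.17 = 0.1712
σ²_T = Σσ²ᵢ + 2·Σσ_ij = 2.5859 + 2 × 1.0139 = 4.6137
α = (3/2)·(1 − 2.5859/4.6137) = 0.659

α = 0.659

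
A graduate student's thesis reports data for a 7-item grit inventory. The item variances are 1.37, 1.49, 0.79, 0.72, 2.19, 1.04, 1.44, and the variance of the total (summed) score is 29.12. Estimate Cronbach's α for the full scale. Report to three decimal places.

Cronbach's α = 0.804

ΣVar(i) = 1.37 + 1.49 + 0.79 + 0.72 + 2.19 + 1.04 + 1.44 = 9.04
α = (k/(k−1))·(1 − ΣVar(i)/σ²_T) = (7/6)·(1 − 9.04/29.12) = 0.804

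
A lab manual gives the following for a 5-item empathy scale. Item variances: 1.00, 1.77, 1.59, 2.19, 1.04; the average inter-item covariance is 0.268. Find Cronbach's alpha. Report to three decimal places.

α = 0.517

Σσᵢ² = 1.00 + 1.77 + 1.59 + 2.19 + 1.04 = 7.59
Sum of the 10 distinct covariances = 10 × 0.268 = 2.680
Var(T) = Σσᵢ² + 2·Σcov = 7.59 + 2 × 2.680 = 12.950
α = (5/4)·(1 − 7.59/12.950) = 0.517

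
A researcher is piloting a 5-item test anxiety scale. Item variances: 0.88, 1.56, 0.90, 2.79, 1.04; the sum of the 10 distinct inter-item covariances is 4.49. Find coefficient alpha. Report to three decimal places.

α = 0.695

ΣVar(i) = 0.88 + 1.56 + 0.90 + 2.79 + 1.04 = 7.17
Sum of distinct covariances = 4.49
Var(T) = ΣVar(i) + 2·Σcov = 7.17 + 2 × 4.49 = 16.15
α = (5/4)·(1 − 7.17/16.15) = 0.695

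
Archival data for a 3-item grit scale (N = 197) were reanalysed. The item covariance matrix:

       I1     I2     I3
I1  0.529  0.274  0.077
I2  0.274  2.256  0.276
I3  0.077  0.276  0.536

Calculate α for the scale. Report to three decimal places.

α = 0.411

Σσᵢ² = 0.529 + 2.256 + 0.536 = 3.321
Sum of the distinct covariances = 0.627
σ²_T = 3.321 + 2 × 0.627 = 4.575
α = (k/(k−1))·(1 − Σσᵢ²/σ²_T) = (3/2)·(1 − 3.321/4.575) = 0.411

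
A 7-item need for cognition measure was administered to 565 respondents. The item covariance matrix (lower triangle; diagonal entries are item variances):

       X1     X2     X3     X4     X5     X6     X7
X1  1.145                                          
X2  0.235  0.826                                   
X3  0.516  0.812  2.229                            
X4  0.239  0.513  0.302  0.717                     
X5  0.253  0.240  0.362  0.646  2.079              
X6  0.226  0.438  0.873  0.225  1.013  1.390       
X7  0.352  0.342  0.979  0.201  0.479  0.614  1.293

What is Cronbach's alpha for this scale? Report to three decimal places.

α = 0.783

sum of item variances = 1.145 + 0.826 + 2.229 + 0.717 + 2.079 + 1.390 + 1.293 = 9.679
Σ_{i<j} σ_ij = 9.860
total variance = 9.679 + 2 × 9.860 = 29.399
α = (k/(k−1))·(1 − sum of item variances/total variance) = (7/6)·(1 − 9.679/29.399) = 0.783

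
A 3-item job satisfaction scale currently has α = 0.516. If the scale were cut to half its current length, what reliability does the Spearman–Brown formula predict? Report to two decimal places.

predicted reliability = 0.35

Length factor m = 1/2
α' = m·α / (1 − (1−m)·α)
   = 1/2 × 0.516 / (1 − (1 − 1/2) × 0.516)
   = 0.2580 / 0.7420 = 0.35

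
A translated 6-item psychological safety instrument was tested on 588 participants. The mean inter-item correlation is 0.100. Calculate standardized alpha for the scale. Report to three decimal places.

Standardized α = k·r̄ / (1 + (k−1)·r̄) = 6 × 0.100 / (1 + 5 × 0.100)
  = 0.6000 / 1.5000 = 0.400

α = 0.400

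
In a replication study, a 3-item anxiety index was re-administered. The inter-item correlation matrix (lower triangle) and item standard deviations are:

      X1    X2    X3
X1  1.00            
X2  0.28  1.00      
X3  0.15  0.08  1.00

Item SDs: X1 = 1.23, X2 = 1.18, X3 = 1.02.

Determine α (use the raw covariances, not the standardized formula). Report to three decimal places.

α = 0.389

Σσ²ᵢ = 1.23² + 1.18² + 1.02² = 3.9457
Covariances σ_ij = r_ij · s_i · s_j:
  σ(X1,X2) = 0.28 × 1.23 × 1.18 = 0.4064
  σ(X1,X3) = 0.15 × 1.23 × 1.02 = 0.1882
  σ(X2,X3) = 0.08 × 1.18 × 1.02 = 0.0963
σ²_T = Σσ²ᵢ + 2·Σσ_ij = 3.9457 + 2 × 0.6909 = 5.3275
α = (3/2)·(1 − 3.9457/5.3275) = 0.389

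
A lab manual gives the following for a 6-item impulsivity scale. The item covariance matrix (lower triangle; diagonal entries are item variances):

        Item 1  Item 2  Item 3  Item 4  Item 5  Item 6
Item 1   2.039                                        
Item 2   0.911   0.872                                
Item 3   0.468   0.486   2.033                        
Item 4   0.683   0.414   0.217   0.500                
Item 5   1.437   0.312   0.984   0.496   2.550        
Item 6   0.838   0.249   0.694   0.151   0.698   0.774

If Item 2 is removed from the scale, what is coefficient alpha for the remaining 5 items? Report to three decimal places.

Remaining items: Item 1, Item 3, Item 4, Item 5, Item 6 (k = 5).
Σσᵢ² = 2.039 + 2.033 + 0.500 + 2.550 + 0.774 = 7.896
σ²_total = 7.896 + 2 × 6.666 = 21.228
α (item deleted) = (5/4)·(1 − 7.896/21.228) = 0.785

coefficient alpha = 0.785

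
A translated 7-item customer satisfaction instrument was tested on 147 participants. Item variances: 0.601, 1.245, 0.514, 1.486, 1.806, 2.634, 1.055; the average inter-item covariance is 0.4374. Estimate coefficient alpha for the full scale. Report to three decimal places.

α = 0.773

Σσ²ᵢ = 0.601 + 1.245 + 0.514 + 1.486 + 1.806 + 2.634 + 1.055 = 9.341
Sum of the 21 distinct covariances = 21 × 0.4374 = 9.1854
σ²_total = Σσ²ᵢ + 2·Σcov = 9.341 + 2 × 9.1854 = 27.7118
α = (7/6)·(1 − 9.341/27.7118) = 0.773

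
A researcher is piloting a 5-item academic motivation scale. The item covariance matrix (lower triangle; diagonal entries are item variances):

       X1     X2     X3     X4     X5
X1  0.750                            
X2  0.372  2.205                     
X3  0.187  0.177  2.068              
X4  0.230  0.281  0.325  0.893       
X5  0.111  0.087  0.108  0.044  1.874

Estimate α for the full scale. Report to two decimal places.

α = 0.41

Σσᵢ² = 0.750 + 2.205 + 2.068 + 0.893 + 1.874 = 7.790
Sum of off-diagonal covariances = 1.922
σ²_T = 7.790 + 2 × 1.922 = 11.634
α = (k/(k−1))·(1 − Σσᵢ²/σ²_T) = (5/4)·(1 − 7.790/11.634) = 0.41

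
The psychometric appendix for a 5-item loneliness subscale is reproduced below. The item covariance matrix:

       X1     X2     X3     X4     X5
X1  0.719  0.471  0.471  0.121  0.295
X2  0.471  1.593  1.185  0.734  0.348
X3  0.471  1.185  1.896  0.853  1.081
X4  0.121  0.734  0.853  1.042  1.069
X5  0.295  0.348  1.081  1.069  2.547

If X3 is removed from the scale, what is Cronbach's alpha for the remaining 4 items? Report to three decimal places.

Remaining items: X1, X2, X4, X5 (k = 4).
Σσ²ᵢ = 0.719 + 1.593 + 1.042 + 2.547 = 5.901
σ²_T = 5.901 + 2 × 3.038 = 11.977
α (item deleted) = (4/3)·(1 − 5.901/11.977) = 0.676

α = 0.676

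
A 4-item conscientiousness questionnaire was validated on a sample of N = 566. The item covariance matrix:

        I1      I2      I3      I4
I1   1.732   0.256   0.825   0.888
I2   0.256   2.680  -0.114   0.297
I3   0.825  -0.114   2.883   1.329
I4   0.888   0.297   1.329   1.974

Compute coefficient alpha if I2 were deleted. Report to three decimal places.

coefficient alpha = 0.720

Remaining items: I1, I3, I4 (k = 3).
ΣVar(i) = 1.732 + 2.883 + 1.974 = 6.589
σ²_T = 6.589 + 2 × 3.042 = 12.673
α (item deleted) = (3/2)·(1 − 6.589/12.673) = 0.720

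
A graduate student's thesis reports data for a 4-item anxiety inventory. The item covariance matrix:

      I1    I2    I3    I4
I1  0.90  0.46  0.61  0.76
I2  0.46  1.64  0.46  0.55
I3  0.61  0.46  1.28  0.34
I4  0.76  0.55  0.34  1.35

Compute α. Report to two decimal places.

Σσᵢ² = 0.90 + 1.64 + 1.28 + 1.35 = 5.17
Sum of off-diagonal covariances = 3.18
σ²_T = 5.17 + 2 × 3.18 = 11.53
α = (k/(k−1))·(1 − Σσᵢ²/σ²_T) = (4/3)·(1 − 5.17/11.53) = 0.74

α = 0.74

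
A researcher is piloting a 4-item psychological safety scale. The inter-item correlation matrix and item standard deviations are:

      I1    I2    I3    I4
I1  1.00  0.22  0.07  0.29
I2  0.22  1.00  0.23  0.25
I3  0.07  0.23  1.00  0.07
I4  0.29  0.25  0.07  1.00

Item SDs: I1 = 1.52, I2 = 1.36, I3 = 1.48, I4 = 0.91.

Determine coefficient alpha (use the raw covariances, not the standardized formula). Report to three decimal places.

coefficient alpha = 0.458

Σσ²ᵢ = 1.52² + 1.36² + 1.48² + 0.91² = 7.1785
Covariances σ_ij = r_ij · s_i · s_j:
  σ(I1,I2) = 0.22 × 1.52 × 1.36 = 0.4548
  σ(I1,I3) = 0.07 × 1.52 × 1.48 = 0.1575
  σ(I1,I4) = 0.29 × 1.52 × 0.91 = 0.4011
  σ(I2,I3) = 0.23 × 1.36 × 1.48 = 0.4629
  σ(I2,I4) = 0.25 × 1.36 × 0.91 = 0.3094
  σ(I3,I4) = 0.07 × 1.48 × 0.91 = 0.0943
σ²_T = Σσ²ᵢ + 2·Σσ_ij = 7.1785 + 2 × 1.8800 = 10.9385
α = (4/3)·(1 − 7.1785/10.9385) = 0.458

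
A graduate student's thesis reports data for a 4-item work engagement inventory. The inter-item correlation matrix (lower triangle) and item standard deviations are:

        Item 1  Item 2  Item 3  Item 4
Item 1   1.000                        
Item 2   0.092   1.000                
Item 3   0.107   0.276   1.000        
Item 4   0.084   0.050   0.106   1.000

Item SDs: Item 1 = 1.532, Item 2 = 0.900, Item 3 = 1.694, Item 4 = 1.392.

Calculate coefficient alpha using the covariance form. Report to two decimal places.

Σσ²ᵢ = 1.532² + 0.900² + 1.694² + 1.392² = 7.9643
Covariances σ_ij = r_ij · s_i · s_j:
  σ(Item 1,Item 2) = 0.092 × 1.532 × 0.900 = 0.1268
  σ(Item 1,Item 3) = 0.107 × 1.532 × 1.694 = 0.2777
  σ(Item 1,Item 4) = 0.084 × 1.532 × 1.392 = 0.1791
  σ(Item 2,Item 3) = 0.276 × 0.900 × 1.694 = 0.4208
  σ(Item 2,Item 4) = 0.050 × 0.900 × 1.392 = 0.0626
  σ(Item 3,Item 4) = 0.106 × 1.694 × 1.392 = 0.2500
σ²_T = Σσ²ᵢ + 2·Σσ_ij = 7.9643 + 2 × 1.3170 = 10.5983
α = (4/3)·(1 − 7.9643/10.5983) = 0.33

coefficient alpha = 0.33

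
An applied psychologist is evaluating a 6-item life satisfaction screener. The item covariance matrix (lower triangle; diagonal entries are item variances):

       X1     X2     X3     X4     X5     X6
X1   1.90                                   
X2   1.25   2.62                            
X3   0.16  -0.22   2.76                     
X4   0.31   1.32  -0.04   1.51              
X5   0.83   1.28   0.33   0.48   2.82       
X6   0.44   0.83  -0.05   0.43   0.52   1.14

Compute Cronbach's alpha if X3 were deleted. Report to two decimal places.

Remaining items: X1, X2, X4, X5, X6 (k = 5).
Σσ²ᵢ = 1.90 + 2.62 + 1.51 + 2.82 + 1.14 = 9.99
total variance = 9.99 + 2 × 7.69 = 25.37
α (item deleted) = (5/4)·(1 − 9.99/25.37) = 0.76

α = 0.76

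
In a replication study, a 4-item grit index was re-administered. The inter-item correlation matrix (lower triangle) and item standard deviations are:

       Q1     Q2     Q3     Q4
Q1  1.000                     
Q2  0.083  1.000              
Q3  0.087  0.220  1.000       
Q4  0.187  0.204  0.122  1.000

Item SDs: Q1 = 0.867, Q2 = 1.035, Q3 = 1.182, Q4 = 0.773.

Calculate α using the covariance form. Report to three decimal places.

α = 0.405

Σσ²ᵢ = 0.867² + 1.035² + 1.182² + 0.773² = 3.8176
Covariances σ_ij = r_ij · s_i · s_j:
  σ(Q1,Q2) = 0.083 × 0.867 × 1.035 = 0.0745
  σ(Q1,Q3) = 0.087 × 0.867 × 1.182 = 0.0892
  σ(Q1,Q4) = 0.187 × 0.867 × 0.773 = 0.1253
  σ(Q2,Q3) = 0.220 × 1.035 × 1.182 = 0.2691
  σ(Q2,Q4) = 0.204 × 1.035 × 0.773 = 0.1632
  σ(Q3,Q4) = 0.122 × 1.182 × 0.773 = 0.1115
σ²_T = Σσ²ᵢ + 2·Σσ_ij = 3.8176 + 2 × 0.8328 = 5.4832
α = (4/3)·(1 − 3.8176/5.4832) = 0.405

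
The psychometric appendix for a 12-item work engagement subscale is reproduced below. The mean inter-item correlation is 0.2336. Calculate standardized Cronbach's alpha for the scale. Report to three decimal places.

Standardized α = k·r̄ / (1 + (k−1)·r̄) = 12 × 0.2336 / (1 + 11 × 0.2336)
  = 2.8032 / 3.5696 = 0.785

α = 0.785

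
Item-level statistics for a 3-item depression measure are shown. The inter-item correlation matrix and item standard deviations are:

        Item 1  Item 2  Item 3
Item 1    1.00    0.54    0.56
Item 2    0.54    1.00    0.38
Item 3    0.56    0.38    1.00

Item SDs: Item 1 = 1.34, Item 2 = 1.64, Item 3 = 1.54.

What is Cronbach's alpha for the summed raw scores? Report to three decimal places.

Σσ²ᵢ = 1.34² + 1.64² + 1.54² = 6.8568
Covariances σ_ij = r_ij · s_i · s_j:
  σ(Item 1,Item 2) = 0.54 × 1.34 × 1.64 = 1.1867
  σ(Item 1,Item 3) = 0.56 × 1.34 × 1.54 = 1.1556
  σ(Item 2,Item 3) = 0.38 × 1.64 × 1.54 = 0.9597
σ²_T = Σσ²ᵢ + 2·Σσ_ij = 6.8568 + 2 × 3.3020 = 13.4608
α = (3/2)·(1 − 6.8568/13.4608) = 0.736

Cronbach's alpha = 0.736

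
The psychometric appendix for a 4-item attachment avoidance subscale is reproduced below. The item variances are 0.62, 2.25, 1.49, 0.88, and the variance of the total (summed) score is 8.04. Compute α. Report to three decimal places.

α = 0.464

ΣVar(i) = 0.62 + 2.25 + 1.49 + 0.88 = 5.24
α = (k/(k−1))·(1 − ΣVar(i)/σ²_total) = (4/3)·(1 − 5.24/8.04) = 0.464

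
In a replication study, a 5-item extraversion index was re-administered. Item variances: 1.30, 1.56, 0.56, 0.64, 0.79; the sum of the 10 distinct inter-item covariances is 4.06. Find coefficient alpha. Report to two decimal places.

ΣVar(i) = 1.30 + 1.56 + 0.56 + 0.64 + 0.79 = 4.85
Sum of distinct covariances = 4.06
Var(T) = ΣVar(i) + 2·Σcov = 4.85 + 2 × 4.06 = 12.97
α = (5/4)·(1 − 4.85/12.97) = 0.78

α = 0.78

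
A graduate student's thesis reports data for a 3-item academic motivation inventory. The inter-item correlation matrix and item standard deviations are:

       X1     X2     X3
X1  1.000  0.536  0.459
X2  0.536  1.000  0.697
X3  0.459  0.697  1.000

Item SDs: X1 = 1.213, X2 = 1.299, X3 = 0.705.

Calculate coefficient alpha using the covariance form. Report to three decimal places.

coefficient alpha = 0.760

Σσ²ᵢ = 1.213² + 1.299² + 0.705² = 3.6558
Covariances σ_ij = r_ij · s_i · s_j:
  σ(X1,X2) = 0.536 × 1.213 × 1.299 = 0.8446
  σ(X1,X3) = 0.459 × 1.213 × 0.705 = 0.3925
  σ(X2,X3) = 0.697 × 1.299 × 0.705 = 0.6383
σ²_T = Σσ²ᵢ + 2·Σσ_ij = 3.6558 + 2 × 1.8754 = 7.4066
α = (3/2)·(1 − 3.6558/7.4066) = 0.760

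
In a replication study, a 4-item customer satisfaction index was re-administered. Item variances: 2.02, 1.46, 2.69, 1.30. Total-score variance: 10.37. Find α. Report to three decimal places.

Σσᵢ² = 2.02 + 1.46 + 2.69 + 1.30 = 7.47
α = (k/(k−1))·(1 − Σσᵢ²/σ²_total) = (4/3)·(1 − 7.47/10.37) = 0.373

α = 0.373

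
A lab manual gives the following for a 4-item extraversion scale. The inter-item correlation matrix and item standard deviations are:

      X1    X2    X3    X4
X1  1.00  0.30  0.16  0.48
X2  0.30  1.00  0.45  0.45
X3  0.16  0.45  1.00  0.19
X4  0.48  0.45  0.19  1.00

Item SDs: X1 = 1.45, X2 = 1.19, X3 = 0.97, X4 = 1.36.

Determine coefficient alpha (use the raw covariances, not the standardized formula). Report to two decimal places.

Σσ²ᵢ = 1.45² + 1.19² + 0.97² + 1.36² = 6.3091
Covariances σ_ij = r_ij · s_i · s_j:
  σ(X1,X2) = 0.30 × 1.45 × 1.19 = 0.5176
  σ(X1,X3) = 0.16 × 1.45 × 0.97 = 0.2250
  σ(X1,X4) = 0.48 × 1.45 × 1.36 = 0.9466
  σ(X2,X3) = 0.45 × 1.19 × 0.97 = 0.5194
  σ(X2,X4) = 0.45 × 1.19 × 1.36 = 0.7283
  σ(X3,X4) = 0.19 × 0.97 × 1.36 = 0.2506
σ²_T = Σσ²ᵢ + 2·Σσ_ij = 6.3091 + 2 × 3.1875 = 12.6841
α = (4/3)·(1 − 6.3091/12.6841) = 0.67

coefficient alpha = 0.67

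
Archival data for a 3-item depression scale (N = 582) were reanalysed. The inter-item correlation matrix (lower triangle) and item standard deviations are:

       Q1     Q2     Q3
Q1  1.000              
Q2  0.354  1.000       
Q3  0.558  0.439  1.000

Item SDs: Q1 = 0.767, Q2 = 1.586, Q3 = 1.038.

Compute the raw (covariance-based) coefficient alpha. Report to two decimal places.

α = 0.65

Σσ²ᵢ = 0.767² + 1.586² + 1.038² = 4.1811
Covariances σ_ij = r_ij · s_i · s_j:
  σ(Q1,Q2) = 0.354 × 0.767 × 1.586 = 0.4306
  σ(Q1,Q3) = 0.558 × 0.767 × 1.038 = 0.4442
  σ(Q2,Q3) = 0.439 × 1.586 × 1.038 = 0.7227
σ²_T = Σσ²ᵢ + 2·Σσ_ij = 4.1811 + 2 × 1.5975 = 7.3761
α = (3/2)·(1 − 4.1811/7.3761) = 0.65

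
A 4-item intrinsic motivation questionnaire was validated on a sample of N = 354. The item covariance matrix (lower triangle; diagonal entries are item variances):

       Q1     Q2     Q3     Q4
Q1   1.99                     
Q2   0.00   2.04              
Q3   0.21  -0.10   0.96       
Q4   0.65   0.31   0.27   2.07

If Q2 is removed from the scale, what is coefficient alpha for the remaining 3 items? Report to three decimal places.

coefficient alpha = 0.466

Remaining items: Q1, Q3, Q4 (k = 3).
Σσᵢ² = 1.99 + 0.96 + 2.07 = 5.02
total variance = 5.02 + 2 × 1.13 = 7.28
α (item deleted) = (3/2)·(1 − 5.02/7.28) = 0.466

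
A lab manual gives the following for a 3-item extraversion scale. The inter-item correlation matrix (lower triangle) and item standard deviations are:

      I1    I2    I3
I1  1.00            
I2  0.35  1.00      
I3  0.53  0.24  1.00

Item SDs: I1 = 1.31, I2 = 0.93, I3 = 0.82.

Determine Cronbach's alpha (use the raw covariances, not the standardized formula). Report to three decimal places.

Cronbach's alpha = 0.630

Σσ²ᵢ = 1.31² + 0.93² + 0.82² = 3.2534
Covariances σ_ij = r_ij · s_i · s_j:
  σ(I1,I2) = 0.35 × 1.31 × 0.93 = 0.4264
  σ(I1,I3) = 0.53 × 1.31 × 0.82 = 0.5693
  σ(I2,I3) = 0.24 × 0.93 × 0.82 = 0.1830
σ²_T = Σσ²ᵢ + 2·Σσ_ij = 3.2534 + 2 × 1.1787 = 5.6108
α = (3/2)·(1 − 3.2534/5.6108) = 0.630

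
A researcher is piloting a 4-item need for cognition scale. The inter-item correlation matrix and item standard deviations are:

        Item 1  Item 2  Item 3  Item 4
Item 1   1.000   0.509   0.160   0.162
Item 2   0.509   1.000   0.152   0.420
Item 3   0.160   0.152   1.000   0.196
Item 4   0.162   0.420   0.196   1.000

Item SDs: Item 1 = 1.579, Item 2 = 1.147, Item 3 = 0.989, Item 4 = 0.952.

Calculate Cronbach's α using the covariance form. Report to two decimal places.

Σσ²ᵢ = 1.579² + 1.147² + 0.989² + 0.952² = 5.6933
Covariances σ_ij = r_ij · s_i · s_j:
  σ(Item 1,Item 2) = 0.509 × 1.579 × 1.147 = 0.9219
  σ(Item 1,Item 3) = 0.160 × 1.579 × 0.989 = 0.2499
  σ(Item 1,Item 4) = 0.162 × 1.579 × 0.952 = 0.2435
  σ(Item 2,Item 3) = 0.152 × 1.147 × 0.989 = 0.1724
  σ(Item 2,Item 4) = 0.420 × 1.147 × 0.952 = 0.4586
  σ(Item 3,Item 4) = 0.196 × 0.989 × 0.952 = 0.1845
σ²_T = Σσ²ᵢ + 2·Σσ_ij = 5.6933 + 2 × 2.2308 = 10.1549
α = (4/3)·(1 − 5.6933/10.1549) = 0.59

Cronbach's α = 0.59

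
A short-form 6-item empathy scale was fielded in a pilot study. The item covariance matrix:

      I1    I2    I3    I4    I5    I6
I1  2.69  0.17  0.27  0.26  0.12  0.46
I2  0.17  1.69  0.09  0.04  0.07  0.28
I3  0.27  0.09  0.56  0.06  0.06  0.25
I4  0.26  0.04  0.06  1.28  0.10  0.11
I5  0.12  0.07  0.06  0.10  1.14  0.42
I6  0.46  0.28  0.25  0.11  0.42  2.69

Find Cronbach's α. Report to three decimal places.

sum of item variances = 2.69 + 1.69 + 0.56 + 1.28 + 1.14 + 2.69 = 10.05
Σ_{i<j} σ_ij = 2.76
σ²_T = 10.05 + 2 × 2.76 = 15.57
α = (k/(k−1))·(1 − sum of item variances/σ²_T) = (6/5)·(1 − 10.05/15.57) = 0.425

α = 0.425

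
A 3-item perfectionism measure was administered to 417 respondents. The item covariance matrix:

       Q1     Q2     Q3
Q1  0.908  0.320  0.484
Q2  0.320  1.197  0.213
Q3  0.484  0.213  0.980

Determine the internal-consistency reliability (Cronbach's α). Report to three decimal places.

Σσᵢ² = 0.908 + 1.197 + 0.980 = 3.085
Sum of the distinct covariances = 1.017
Var(T) = 3.085 + 2 × 1.017 = 5.119
α = (k/(k−1))·(1 − Σσᵢ²/Var(T)) = (3/2)·(1 − 3.085/5.119) = 0.596

Cronbach's α = 0.596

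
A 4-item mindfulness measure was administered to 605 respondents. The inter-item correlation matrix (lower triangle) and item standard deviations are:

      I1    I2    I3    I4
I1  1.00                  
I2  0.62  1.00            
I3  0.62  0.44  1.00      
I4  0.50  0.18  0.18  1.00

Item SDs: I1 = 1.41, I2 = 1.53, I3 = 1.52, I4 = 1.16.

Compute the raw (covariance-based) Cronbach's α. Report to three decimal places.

Σσ²ᵢ = 1.41² + 1.53² + 1.52² + 1.16² = 7.9850
Covariances σ_ij = r_ij · s_i · s_j:
  σ(I1,I2) = 0.62 × 1.41 × 1.53 = 1.3375
  σ(I1,I3) = 0.62 × 1.41 × 1.52 = 1.3288
  σ(I1,I4) = 0.50 × 1.41 × 1.16 = 0.8178
  σ(I2,I3) = 0.44 × 1.53 × 1.52 = 1.0233
  σ(I2,I4) = 0.18 × 1.53 × 1.16 = 0.3195
  σ(I3,I4) = 0.18 × 1.52 × 1.16 = 0.3174
σ²_T = Σσ²ᵢ + 2·Σσ_ij = 7.9850 + 2 × 5.1443 = 18.2736
α = (4/3)·(1 − 7.9850/18.2736) = 0.751

Cronbach's α = 0.751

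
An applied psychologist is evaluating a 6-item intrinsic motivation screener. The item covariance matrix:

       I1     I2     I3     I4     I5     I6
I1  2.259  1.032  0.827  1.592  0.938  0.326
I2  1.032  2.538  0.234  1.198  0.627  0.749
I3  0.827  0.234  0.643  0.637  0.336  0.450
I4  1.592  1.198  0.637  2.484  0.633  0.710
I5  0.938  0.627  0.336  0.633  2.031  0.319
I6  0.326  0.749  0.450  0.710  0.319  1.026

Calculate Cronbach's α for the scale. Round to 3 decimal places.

Σσᵢ² = 2.259 + 2.538 + 0.643 + 2.484 + 2.031 + 1.026 = 10.981
Sum of off-diagonal covariances = 10.608
Var(T) = 10.981 + 2 × 10.608 = 32.197
α = (k/(k−1))·(1 − Σσᵢ²/Var(T)) = (6/5)·(1 − 10.981/32.197) = 0.791

α = 0.791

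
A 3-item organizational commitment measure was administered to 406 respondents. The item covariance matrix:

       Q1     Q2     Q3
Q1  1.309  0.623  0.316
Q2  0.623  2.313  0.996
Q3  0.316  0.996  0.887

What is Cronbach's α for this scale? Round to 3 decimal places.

Cronbach's α = 0.693

sum of item variances = 1.309 + 2.313 + 0.887 = 4.509
Sum of off-diagonal covariances = 1.935
Var(T) = 4.509 + 2 × 1.935 = 8.379
α = (k/(k−1))·(1 − sum of item variances/Var(T)) = (3/2)·(1 − 4.509/8.379) = 0.693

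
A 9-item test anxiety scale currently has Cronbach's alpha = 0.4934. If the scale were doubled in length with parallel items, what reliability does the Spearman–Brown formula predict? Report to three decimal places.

Length factor m = 2
α' = m·α / (1 + (m−1)·α)
   = 2 × 0.4934 / (1 + (2 − 1) × 0.4934)
   = 0.9868 / 1.4934 = 0.661

predicted reliability = 0.661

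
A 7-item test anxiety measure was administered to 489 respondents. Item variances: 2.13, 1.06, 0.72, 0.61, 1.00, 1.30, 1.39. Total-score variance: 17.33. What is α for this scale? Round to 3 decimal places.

α = 0.614

Σσ²ᵢ = 2.13 + 1.06 + 0.72 + 0.61 + 1.00 + 1.30 + 1.39 = 8.21
α = (k/(k−1))·(1 − Σσ²ᵢ/σ²_total) = (7/6)·(1 − 8.21/17.33) = 0.614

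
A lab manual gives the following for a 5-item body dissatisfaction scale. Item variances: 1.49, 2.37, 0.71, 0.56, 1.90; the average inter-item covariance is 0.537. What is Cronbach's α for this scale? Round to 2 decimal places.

ΣVar(i) = 1.49 + 2.37 + 0.71 + 0.56 + 1.90 = 7.03
Sum of the 10 distinct covariances = 10 × 0.537 = 5.370
σ²_total = ΣVar(i) + 2·Σcov = 7.03 + 2 × 5.370 = 17.770
α = (5/4)·(1 − 7.03/17.770) = 0.76

Cronbach's α = 0.76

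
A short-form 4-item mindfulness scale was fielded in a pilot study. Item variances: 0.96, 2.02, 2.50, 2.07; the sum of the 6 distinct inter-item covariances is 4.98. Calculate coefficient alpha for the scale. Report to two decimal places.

coefficient alpha = 0.76

sum of item variances = 0.96 + 2.02 + 2.50 + 2.07 = 7.55
Sum of distinct covariances = 4.98
σ²_T = sum of item variances + 2·Σcov = 7.55 + 2 × 4.98 = 17.51
α = (4/3)·(1 − 7.55/17.51) = 0.76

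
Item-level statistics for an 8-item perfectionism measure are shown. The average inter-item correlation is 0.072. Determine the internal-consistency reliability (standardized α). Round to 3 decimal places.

α = 0.383

Standardized α = k·r̄ / (1 + (k−1)·r̄) = 8 × 0.072 / (1 + 7 × 0.072)
  = 0.5760 / 1.5040 = 0.383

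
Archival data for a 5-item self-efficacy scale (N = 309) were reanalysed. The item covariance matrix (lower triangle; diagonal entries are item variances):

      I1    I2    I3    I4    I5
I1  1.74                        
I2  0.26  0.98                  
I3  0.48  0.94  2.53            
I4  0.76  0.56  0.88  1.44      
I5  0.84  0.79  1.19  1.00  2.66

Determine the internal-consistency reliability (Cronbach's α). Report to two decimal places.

Σσᵢ² = 1.74 + 0.98 + 2.53 + 1.44 + 2.66 = 9.35
Sum of off-diagonal covariances = 7.70
Var(T) = 9.35 + 2 × 7.70 = 24.75
α = (k/(k−1))·(1 − Σσᵢ²/Var(T)) = (5/4)·(1 − 9.35/24.75) = 0.78

Cronbach's α = 0.78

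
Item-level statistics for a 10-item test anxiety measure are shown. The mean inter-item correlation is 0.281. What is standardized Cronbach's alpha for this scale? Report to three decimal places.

standardized Cronbach's alpha = 0.796

Standardized α = k·r̄ / (1 + (k−1)·r̄) = 10 × 0.281 / (1 + 9 × 0.281)
  = 2.8100 / 3.5290 = 0.796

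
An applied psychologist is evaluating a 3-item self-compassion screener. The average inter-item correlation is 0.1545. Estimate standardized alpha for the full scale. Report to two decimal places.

α = 0.35

Standardized α = k·r̄ / (1 + (k−1)·r̄) = 3 × 0.1545 / (1 + 2 × 0.1545)
  = 0.4635 / 1.3090 = 0.35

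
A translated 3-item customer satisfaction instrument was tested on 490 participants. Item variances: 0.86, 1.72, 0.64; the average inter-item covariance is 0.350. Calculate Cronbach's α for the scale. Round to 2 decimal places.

Σσᵢ² = 0.86 + 1.72 + 0.64 = 3.22
Sum of the 3 distinct covariances = 3 × 0.350 = 1.050
σ²_total = Σσᵢ² + 2·Σcov = 3.22 + 2 × 1.050 = 5.320
α = (3/2)·(1 − 3.22/5.320) = 0.59

α = 0.59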